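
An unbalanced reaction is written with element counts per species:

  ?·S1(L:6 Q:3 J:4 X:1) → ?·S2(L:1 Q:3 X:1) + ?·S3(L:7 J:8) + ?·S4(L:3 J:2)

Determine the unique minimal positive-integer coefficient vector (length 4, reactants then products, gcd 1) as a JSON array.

Coefficients: [5, 5, 1, 6]

L: 5·6 = 30 | 5·1+1·7+6·3 = 30
Q: 5·3 = 15 | 5·3+1·0+6·0 = 15
J: 5·4 = 20 | 5·0+1·8+6·2 = 20
X: 5·1 = 5 | 5·1+1·0+6·0 = 5
gcd(5,5,1,6) = 1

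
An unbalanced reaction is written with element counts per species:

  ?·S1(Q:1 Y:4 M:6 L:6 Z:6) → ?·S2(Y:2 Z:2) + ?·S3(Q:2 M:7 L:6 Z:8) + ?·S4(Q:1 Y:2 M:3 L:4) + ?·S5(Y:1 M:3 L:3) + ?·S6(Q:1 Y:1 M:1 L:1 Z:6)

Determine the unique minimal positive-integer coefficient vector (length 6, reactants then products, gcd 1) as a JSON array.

Coefficients: [5, 5, 1, 1, 6, 2]

Q: 5·1 = 5 | 5·0+1·2+1·1+6·0+2·1 = 5
Y: 5·4 = 20 | 5·2+1·0+1·2+6·1+2·1 = 20
M: 5·6 = 30 | 5·0+1·7+1·3+6·3+2·1 = 30
L: 5·6 = 30 | 5·0+1·6+1·4+6·3+2·1 = 30
Z: 5·6 = 30 | 5·2+1·8+1·0+6·0+2·6 = 30
gcd(5,5,1,1,6,2) = 1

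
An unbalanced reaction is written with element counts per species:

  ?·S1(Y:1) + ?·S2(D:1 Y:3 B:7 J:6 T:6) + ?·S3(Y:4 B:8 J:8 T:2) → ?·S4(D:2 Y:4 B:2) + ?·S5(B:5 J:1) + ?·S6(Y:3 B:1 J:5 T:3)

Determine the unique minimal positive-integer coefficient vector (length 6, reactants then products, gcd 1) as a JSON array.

D: 4·0+2·1+3·0 = 2 | 1·2+6·0+6·0 = 2
Y: 4·1+2·3+3·4 = 22 | 1·4+6·0+6·3 = 22
B: 4·0+2·7+3·8 = 38 | 1·2+6·5+6·1 = 38
J: 4·0+2·6+3·8 = 36 | 1·0+6·1+6·5 = 36
T: 4·0+2·6+3·2 = 18 | 1·0+6·0+6·3 = 18
gcd(4,2,3,1,6,6) = 1

Coefficients: [4, 2, 3, 1, 6, 6]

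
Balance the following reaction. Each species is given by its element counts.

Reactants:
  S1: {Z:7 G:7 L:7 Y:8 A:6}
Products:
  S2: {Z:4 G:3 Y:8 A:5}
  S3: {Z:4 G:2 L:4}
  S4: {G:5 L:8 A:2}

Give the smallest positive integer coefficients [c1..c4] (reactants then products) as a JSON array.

Z: 4·7 = 28 | 4·4+3·4+2·0 = 28
G: 4·7 = 28 | 4·3+3·2+2·5 = 28
L: 4·7 = 28 | 4·0+3·4+2·8 = 28
Y: 4·8 = 32 | 4·8+3·0+2·0 = 32
A: 4·6 = 24 | 4·5+3·0+2·2 = 24
gcd(4,4,3,2) = 1

Coefficients: [4, 4, 3, 2]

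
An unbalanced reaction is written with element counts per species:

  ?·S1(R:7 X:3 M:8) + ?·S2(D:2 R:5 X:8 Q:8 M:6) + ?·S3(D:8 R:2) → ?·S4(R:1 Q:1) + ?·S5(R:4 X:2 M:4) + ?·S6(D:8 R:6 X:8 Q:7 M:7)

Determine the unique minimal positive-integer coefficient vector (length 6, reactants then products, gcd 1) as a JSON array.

Coefficients: [2, 4, 3, 4, 3, 4]

D: 2·0+4·2+3·8 = 32 | 4·0+3·0+4·8 = 32
R: 2·7+4·5+3·2 = 40 | 4·1+3·4+4·6 = 40
X: 2·3+4·8+3·0 = 38 | 4·0+3·2+4·8 = 38
Q: 2·0+4·8+3·0 = 32 | 4·1+3·0+4·7 = 32
M: 2·8+4·6+3·0 = 40 | 4·0+3·4+4·7 = 40
gcd(2,4,3,4,3,4) = 1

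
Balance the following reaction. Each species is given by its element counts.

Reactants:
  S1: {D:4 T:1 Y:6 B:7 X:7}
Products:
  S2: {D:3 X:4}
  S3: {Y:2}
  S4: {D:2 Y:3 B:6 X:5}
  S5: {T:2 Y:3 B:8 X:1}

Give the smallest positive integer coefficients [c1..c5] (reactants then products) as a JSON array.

Coefficients: [2, 2, 3, 1, 1]

D: 2·4 = 8 | 2·3+3·0+1·2+1·0 = 8
T: 2·1 = 2 | 2·0+3·0+1·0+1·2 = 2
Y: 2·6 = 12 | 2·0+3·2+1·3+1·3 = 12
B: 2·7 = 14 | 2·0+3·0+1·6+1·8 = 14
X: 2·7 = 14 | 2·4+3·0+1·5+1·1 = 14
gcd(2,2,3,1,1) = 1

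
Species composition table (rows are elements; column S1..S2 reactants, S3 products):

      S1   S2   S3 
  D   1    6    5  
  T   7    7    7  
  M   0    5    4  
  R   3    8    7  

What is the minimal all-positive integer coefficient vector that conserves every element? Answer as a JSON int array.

Coefficients: [1, 4, 5]

D: 1·1+4·6 = 25 | 5·5 = 25
T: 1·7+4·7 = 35 | 5·7 = 35
M: 1·0+4·5 = 20 | 5·4 = 20
R: 1·3+4·8 = 35 | 5·7 = 35
gcd(1,4,5) = 1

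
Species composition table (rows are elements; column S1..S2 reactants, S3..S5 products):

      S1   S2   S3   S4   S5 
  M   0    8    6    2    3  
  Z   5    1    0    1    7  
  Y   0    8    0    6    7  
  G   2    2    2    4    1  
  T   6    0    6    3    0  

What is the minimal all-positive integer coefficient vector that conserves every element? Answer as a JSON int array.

Coefficients: [5, 5, 4, 2, 4]

M: 5·0+5·8 = 40 | 4·6+2·2+4·3 = 40
Z: 5·5+5·1 = 30 | 4·0+2·1+4·7 = 30
Y: 5·0+5·8 = 40 | 4·0+2·6+4·7 = 40
G: 5·2+5·2 = 20 | 4·2+2·4+4·1 = 20
T: 5·6+5·0 = 30 | 4·6+2·3+4·0 = 30
gcd(5,5,4,2,4) = 1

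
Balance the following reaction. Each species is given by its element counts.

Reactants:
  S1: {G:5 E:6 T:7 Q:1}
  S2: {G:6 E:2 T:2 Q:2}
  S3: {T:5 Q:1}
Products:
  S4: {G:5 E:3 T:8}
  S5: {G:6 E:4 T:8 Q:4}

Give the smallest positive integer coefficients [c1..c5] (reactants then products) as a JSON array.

G: 2·5+3·6+4·0 = 28 | 2·5+3·6 = 28
E: 2·6+3·2+4·0 = 18 | 2·3+3·4 = 18
T: 2·7+3·2+4·5 = 40 | 2·8+3·8 = 40
Q: 2·1+3·2+4·1 = 12 | 2·0+3·4 = 12
gcd(2,3,4,2,3) = 1

Coefficients: [2, 3, 4, 2, 3]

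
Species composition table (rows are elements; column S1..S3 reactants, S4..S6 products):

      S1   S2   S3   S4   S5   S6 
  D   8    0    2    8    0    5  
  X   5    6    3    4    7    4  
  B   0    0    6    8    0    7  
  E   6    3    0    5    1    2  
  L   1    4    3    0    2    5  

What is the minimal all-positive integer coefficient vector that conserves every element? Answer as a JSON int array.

D: 2·8+1·0+6·2 = 28 | 1·8+2·0+4·5 = 28
X: 2·5+1·6+6·3 = 34 | 1·4+2·7+4·4 = 34
B: 2·0+1·0+6·6 = 36 | 1·8+2·0+4·7 = 36
E: 2·6+1·3+6·0 = 15 | 1·5+2·1+4·2 = 15
L: 2·1+1·4+6·3 = 24 | 1·0+2·2+4·5 = 24
gcd(2,1,6,1,2,4) = 1

Coefficients: [2, 1, 6, 1, 2, 4]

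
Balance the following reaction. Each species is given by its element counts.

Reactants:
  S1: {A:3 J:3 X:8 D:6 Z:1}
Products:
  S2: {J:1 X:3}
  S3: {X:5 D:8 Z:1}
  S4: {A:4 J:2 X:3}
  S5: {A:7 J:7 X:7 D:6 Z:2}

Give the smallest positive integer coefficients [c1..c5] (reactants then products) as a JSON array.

Coefficients: [5, 4, 3, 2, 1]

A: 5·3 = 15 | 4·0+3·0+2·4+1·7 = 15
J: 5·3 = 15 | 4·1+3·0+2·2+1·7 = 15
X: 5·8 = 40 | 4·3+3·5+2·3+1·7 = 40
D: 5·6 = 30 | 4·0+3·8+2·0+1·6 = 30
Z: 5·1 = 5 | 4·0+3·1+2·0+1·2 = 5
gcd(5,4,3,2,1) = 1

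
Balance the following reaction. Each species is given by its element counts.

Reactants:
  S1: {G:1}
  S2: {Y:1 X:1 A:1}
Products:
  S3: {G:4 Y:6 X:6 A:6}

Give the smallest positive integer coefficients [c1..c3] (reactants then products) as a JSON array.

G: 4·1+6·0 = 4 | 1·4 = 4
Y: 4·0+6·1 = 6 | 1·6 = 6
X: 4·0+6·1 = 6 | 1·6 = 6
A: 4·0+6·1 = 6 | 1·6 = 6
gcd(4,6,1) = 1

Coefficients: [4, 6, 1]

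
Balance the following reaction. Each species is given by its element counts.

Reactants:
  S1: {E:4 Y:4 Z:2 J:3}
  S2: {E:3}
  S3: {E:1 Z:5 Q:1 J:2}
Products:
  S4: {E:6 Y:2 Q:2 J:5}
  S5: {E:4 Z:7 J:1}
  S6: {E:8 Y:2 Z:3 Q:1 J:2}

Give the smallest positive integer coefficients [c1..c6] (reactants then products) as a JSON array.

E: 1·4+5·3+3·1 = 22 | 1·6+2·4+1·8 = 22
Y: 1·4+5·0+3·0 = 4 | 1·2+2·0+1·2 = 4
Z: 1·2+5·0+3·5 = 17 | 1·0+2·7+1·3 = 17
Q: 1·0+5·0+3·1 = 3 | 1·2+2·0+1·1 = 3
J: 1·3+5·0+3·2 = 9 | 1·5+2·1+1·2 = 9
gcd(1,5,3,1,2,1) = 1

Coefficients: [1, 5, 3, 1, 2, 1]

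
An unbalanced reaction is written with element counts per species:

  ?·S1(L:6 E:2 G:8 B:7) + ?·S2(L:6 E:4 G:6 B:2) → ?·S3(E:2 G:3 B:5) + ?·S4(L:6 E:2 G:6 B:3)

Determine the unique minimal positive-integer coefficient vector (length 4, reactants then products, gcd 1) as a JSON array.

Coefficients: [3, 2, 2, 5]

L: 3·6+2·6 = 30 | 2·0+5·6 = 30
E: 3·2+2·4 = 14 | 2·2+5·2 = 14
G: 3·8+2·6 = 36 | 2·3+5·6 = 36
B: 3·7+2·2 = 25 | 2·5+5·3 = 25
gcd(3,2,2,5) = 1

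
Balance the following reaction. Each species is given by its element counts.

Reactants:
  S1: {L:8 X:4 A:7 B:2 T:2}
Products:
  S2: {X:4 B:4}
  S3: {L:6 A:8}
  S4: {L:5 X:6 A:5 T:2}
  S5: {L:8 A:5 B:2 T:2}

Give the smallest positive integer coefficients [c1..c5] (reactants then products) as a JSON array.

Coefficients: [4, 1, 1, 2, 2]

L: 4·8 = 32 | 1·0+1·6+2·5+2·8 = 32
X: 4·4 = 16 | 1·4+1·0+2·6+2·0 = 16
A: 4·7 = 28 | 1·0+1·8+2·5+2·5 = 28
B: 4·2 = 8 | 1·4+1·0+2·0+2·2 = 8
T: 4·2 = 8 | 1·0+1·0+2·2+2·2 = 8
gcd(4,1,1,2,2) = 1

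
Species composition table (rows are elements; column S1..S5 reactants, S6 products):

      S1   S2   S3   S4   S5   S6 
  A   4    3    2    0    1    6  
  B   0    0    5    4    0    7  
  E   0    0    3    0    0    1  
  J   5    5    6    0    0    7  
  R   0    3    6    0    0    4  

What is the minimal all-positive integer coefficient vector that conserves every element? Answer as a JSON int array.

Coefficients: [1, 2, 1, 4, 6, 3]

A: 1·4+2·3+1·2+4·0+6·1 = 18 | 3·6 = 18
B: 1·0+2·0+1·5+4·4+6·0 = 21 | 3·7 = 21
E: 1·0+2·0+1·3+4·0+6·0 = 3 | 3·1 = 3
J: 1·5+2·5+1·6+4·0+6·0 = 21 | 3·7 = 21
R: 1·0+2·3+1·6+4·0+6·0 = 12 | 3·4 = 12
gcd(1,2,1,4,6,3) = 1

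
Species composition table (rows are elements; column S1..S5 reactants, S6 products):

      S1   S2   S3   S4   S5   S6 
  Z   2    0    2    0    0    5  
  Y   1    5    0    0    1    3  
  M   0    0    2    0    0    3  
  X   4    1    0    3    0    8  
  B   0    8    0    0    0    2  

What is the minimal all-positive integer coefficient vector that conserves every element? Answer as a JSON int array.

Z: 4·2+1·0+6·2+5·0+3·0 = 20 | 4·5 = 20
Y: 4·1+1·5+6·0+5·0+3·1 = 12 | 4·3 = 12
M: 4·0+1·0+6·2+5·0+3·0 = 12 | 4·3 = 12
X: 4·4+1·1+6·0+5·3+3·0 = 32 | 4·8 = 32
B: 4·0+1·8+6·0+5·0+3·0 = 8 | 4·2 = 8
gcd(4,1,6,5,3,4) = 1

Coefficients: [4, 1, 6, 5, 3, 4]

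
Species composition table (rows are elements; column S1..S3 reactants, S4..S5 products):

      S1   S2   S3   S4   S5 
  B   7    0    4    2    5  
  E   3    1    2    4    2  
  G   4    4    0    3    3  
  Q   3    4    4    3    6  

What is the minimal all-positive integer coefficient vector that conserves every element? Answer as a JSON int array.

Coefficients: [2, 4, 5, 2, 6]

B: 2·7+4·0+5·4 = 34 | 2·2+6·5 = 34
E: 2·3+4·1+5·2 = 20 | 2·4+6·2 = 20
G: 2·4+4·4+5·0 = 24 | 2·3+6·3 = 24
Q: 2·3+4·4+5·4 = 42 | 2·3+6·6 = 42
gcd(2,4,5,2,6) = 1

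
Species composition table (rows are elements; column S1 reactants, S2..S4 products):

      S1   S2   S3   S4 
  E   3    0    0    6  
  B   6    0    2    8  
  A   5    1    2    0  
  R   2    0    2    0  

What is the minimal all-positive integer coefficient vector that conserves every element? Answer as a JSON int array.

Coefficients: [2, 6, 2, 1]

E: 2·3 = 6 | 6·0+2·0+1·6 = 6
B: 2·6 = 12 | 6·0+2·2+1·8 = 12
A: 2·5 = 10 | 6·1+2·2+1·0 = 10
R: 2·2 = 4 | 6·0+2·2+1·0 = 4
gcd(2,6,2,1) = 1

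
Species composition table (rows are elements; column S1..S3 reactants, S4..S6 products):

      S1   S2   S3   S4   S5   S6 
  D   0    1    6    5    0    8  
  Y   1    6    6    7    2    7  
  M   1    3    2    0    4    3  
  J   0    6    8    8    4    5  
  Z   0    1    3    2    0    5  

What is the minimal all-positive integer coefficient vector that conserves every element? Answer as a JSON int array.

Coefficients: [5, 1, 5, 3, 3, 2]

D: 5·0+1·1+5·6 = 31 | 3·5+3·0+2·8 = 31
Y: 5·1+1·6+5·6 = 41 | 3·7+3·2+2·7 = 41
M: 5·1+1·3+5·2 = 18 | 3·0+3·4+2·3 = 18
J: 5·0+1·6+5·8 = 46 | 3·8+3·4+2·5 = 46
Z: 5·0+1·1+5·3 = 16 | 3·2+3·0+2·5 = 16
gcd(5,1,5,3,3,2) = 1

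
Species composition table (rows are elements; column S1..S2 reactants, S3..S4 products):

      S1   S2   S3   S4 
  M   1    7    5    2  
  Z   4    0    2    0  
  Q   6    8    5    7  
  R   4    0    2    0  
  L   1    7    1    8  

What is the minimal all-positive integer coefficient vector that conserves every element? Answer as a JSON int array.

M: 3·1+5·7 = 38 | 6·5+4·2 = 38
Z: 3·4+5·0 = 12 | 6·2+4·0 = 12
Q: 3·6+5·8 = 58 | 6·5+4·7 = 58
R: 3·4+5·0 = 12 | 6·2+4·0 = 12
L: 3·1+5·7 = 38 | 6·1+4·8 = 38
gcd(3,5,6,4) = 1

Coefficients: [3, 5, 6, 4]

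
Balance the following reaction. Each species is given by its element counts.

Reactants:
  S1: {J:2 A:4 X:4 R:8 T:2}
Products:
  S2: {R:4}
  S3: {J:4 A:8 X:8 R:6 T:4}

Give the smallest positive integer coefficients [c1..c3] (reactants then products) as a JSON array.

J: 4·2 = 8 | 5·0+2·4 = 8
A: 4·4 = 16 | 5·0+2·8 = 16
X: 4·4 = 16 | 5·0+2·8 = 16
R: 4·8 = 32 | 5·4+2·6 = 32
T: 4·2 = 8 | 5·0+2·4 = 8
gcd(4,5,2) = 1

Coefficients: [4, 5, 2]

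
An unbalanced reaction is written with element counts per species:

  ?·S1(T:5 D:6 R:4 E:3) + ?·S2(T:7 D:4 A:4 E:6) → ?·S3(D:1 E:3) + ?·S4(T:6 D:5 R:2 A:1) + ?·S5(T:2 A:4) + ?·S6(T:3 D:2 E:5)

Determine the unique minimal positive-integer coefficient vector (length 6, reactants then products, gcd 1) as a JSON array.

Coefficients: [2, 6, 4, 4, 5, 6]

T: 2·5+6·7 = 52 | 4·0+4·6+5·2+6·3 = 52
D: 2·6+6·4 = 36 | 4·1+4·5+5·0+6·2 = 36
R: 2·4+6·0 = 8 | 4·0+4·2+5·0+6·0 = 8
A: 2·0+6·4 = 24 | 4·0+4·1+5·4+6·0 = 24
E: 2·3+6·6 = 42 | 4·3+4·0+5·0+6·5 = 42
gcd(2,6,4,4,5,6) = 1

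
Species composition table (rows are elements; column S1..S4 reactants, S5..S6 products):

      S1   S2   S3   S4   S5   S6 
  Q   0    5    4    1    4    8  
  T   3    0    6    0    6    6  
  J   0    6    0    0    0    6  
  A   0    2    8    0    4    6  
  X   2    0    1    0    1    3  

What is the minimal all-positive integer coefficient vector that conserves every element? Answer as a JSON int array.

Coefficients: [4, 3, 2, 5, 1, 3]

Q: 4·0+3·5+2·4+5·1 = 28 | 1·4+3·8 = 28
T: 4·3+3·0+2·6+5·0 = 24 | 1·6+3·6 = 24
J: 4·0+3·6+2·0+5·0 = 18 | 1·0+3·6 = 18
A: 4·0+3·2+2·8+5·0 = 22 | 1·4+3·6 = 22
X: 4·2+3·0+2·1+5·0 = 10 | 1·1+3·3 = 10
gcd(4,3,2,5,1,3) = 1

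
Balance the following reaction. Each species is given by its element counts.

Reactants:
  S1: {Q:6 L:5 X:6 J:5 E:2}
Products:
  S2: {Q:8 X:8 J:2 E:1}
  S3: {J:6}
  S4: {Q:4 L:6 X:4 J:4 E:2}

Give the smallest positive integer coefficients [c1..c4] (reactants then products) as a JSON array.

Coefficients: [6, 2, 1, 5]

Q: 6·6 = 36 | 2·8+1·0+5·4 = 36
L: 6·5 = 30 | 2·0+1·0+5·6 = 30
X: 6·6 = 36 | 2·8+1·0+5·4 = 36
J: 6·5 = 30 | 2·2+1·6+5·4 = 30
E: 6·2 = 12 | 2·1+1·0+5·2 = 12
gcd(6,2,1,5) = 1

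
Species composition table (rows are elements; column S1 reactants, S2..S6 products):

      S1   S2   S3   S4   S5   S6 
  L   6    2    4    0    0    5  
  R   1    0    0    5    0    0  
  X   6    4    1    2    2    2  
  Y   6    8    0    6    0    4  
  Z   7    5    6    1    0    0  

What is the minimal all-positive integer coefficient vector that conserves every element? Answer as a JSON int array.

L: 5·6 = 30 | 2·2+4·4+1·0+6·0+2·5 = 30
R: 5·1 = 5 | 2·0+4·0+1·5+6·0+2·0 = 5
X: 5·6 = 30 | 2·4+4·1+1·2+6·2+2·2 = 30
Y: 5·6 = 30 | 2·8+4·0+1·6+6·0+2·4 = 30
Z: 5·7 = 35 | 2·5+4·6+1·1+6·0+2·0 = 35
gcd(5,2,4,1,6,2) = 1

Coefficients: [5, 2, 4, 1, 6, 2]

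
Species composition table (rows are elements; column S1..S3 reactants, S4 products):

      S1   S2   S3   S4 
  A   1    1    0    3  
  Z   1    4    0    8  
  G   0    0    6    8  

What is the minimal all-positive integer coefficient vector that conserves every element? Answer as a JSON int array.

A: 4·1+5·1+4·0 = 9 | 3·3 = 9
Z: 4·1+5·4+4·0 = 24 | 3·8 = 24
G: 4·0+5·0+4·6 = 24 | 3·8 = 24
gcd(4,5,4,3) = 1

Coefficients: [4, 5, 4, 3]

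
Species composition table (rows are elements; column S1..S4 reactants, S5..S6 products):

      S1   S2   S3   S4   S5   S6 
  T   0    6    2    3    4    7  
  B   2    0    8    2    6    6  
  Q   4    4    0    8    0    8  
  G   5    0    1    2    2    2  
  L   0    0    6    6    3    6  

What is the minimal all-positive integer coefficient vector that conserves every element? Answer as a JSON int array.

T: 2·0+6·6+6·2+1·3 = 51 | 4·4+5·7 = 51
B: 2·2+6·0+6·8+1·2 = 54 | 4·6+5·6 = 54
Q: 2·4+6·4+6·0+1·8 = 40 | 4·0+5·8 = 40
G: 2·5+6·0+6·1+1·2 = 18 | 4·2+5·2 = 18
L: 2·0+6·0+6·6+1·6 = 42 | 4·3+5·6 = 42
gcd(2,6,6,1,4,5) = 1

Coefficients: [2, 6, 6, 1, 4, 5]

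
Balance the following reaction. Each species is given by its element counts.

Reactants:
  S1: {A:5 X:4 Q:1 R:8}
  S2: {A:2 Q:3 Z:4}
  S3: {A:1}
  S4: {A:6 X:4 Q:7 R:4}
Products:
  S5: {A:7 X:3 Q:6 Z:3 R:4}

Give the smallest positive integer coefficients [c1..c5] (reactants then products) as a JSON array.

Coefficients: [1, 3, 5, 2, 4]

A: 1·5+3·2+5·1+2·6 = 28 | 4·7 = 28
X: 1·4+3·0+5·0+2·4 = 12 | 4·3 = 12
Q: 1·1+3·3+5·0+2·7 = 24 | 4·6 = 24
Z: 1·0+3·4+5·0+2·0 = 12 | 4·3 = 12
R: 1·8+3·0+5·0+2·4 = 16 | 4·4 = 16
gcd(1,3,5,2,4) = 1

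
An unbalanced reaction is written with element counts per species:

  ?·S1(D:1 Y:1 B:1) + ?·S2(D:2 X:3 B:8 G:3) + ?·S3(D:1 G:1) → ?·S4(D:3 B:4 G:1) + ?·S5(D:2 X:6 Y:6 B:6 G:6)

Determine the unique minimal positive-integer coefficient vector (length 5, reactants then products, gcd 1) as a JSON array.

D: 6·1+2·2+4·1 = 14 | 4·3+1·2 = 14
X: 6·0+2·3+4·0 = 6 | 4·0+1·6 = 6
Y: 6·1+2·0+4·0 = 6 | 4·0+1·6 = 6
B: 6·1+2·8+4·0 = 22 | 4·4+1·6 = 22
G: 6·0+2·3+4·1 = 10 | 4·1+1·6 = 10
gcd(6,2,4,4,1) = 1

Coefficients: [6, 2, 4, 4, 1]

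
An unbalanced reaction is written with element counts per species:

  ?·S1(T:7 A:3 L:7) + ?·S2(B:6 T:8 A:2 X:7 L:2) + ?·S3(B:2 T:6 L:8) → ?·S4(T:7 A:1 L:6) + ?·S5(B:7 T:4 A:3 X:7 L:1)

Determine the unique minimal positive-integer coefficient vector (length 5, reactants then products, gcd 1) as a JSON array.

Coefficients: [2, 2, 1, 4, 2]

B: 2·0+2·6+1·2 = 14 | 4·0+2·7 = 14
T: 2·7+2·8+1·6 = 36 | 4·7+2·4 = 36
A: 2·3+2·2+1·0 = 10 | 4·1+2·3 = 10
X: 2·0+2·7+1·0 = 14 | 4·0+2·7 = 14
L: 2·7+2·2+1·8 = 26 | 4·6+2·1 = 26
gcd(2,2,1,4,2) = 1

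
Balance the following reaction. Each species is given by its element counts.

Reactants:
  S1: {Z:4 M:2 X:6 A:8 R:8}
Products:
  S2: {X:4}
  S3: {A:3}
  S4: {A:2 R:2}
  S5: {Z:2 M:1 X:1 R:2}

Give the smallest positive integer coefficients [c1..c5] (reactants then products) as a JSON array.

Coefficients: [3, 3, 4, 6, 6]

Z: 3·4 = 12 | 3·0+4·0+6·0+6·2 = 12
M: 3·2 = 6 | 3·0+4·0+6·0+6·1 = 6
X: 3·6 = 18 | 3·4+4·0+6·0+6·1 = 18
A: 3·8 = 24 | 3·0+4·3+6·2+6·0 = 24
R: 3·8 = 24 | 3·0+4·0+6·2+6·2 = 24
gcd(3,3,4,6,6) = 1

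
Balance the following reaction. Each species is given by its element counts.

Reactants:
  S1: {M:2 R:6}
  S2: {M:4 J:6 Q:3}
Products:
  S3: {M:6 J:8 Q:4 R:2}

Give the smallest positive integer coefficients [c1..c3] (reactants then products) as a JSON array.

M: 1·2+4·4 = 18 | 3·6 = 18
J: 1·0+4·6 = 24 | 3·8 = 24
Q: 1·0+4·3 = 12 | 3·4 = 12
R: 1·6+4·0 = 6 | 3·2 = 6
gcd(1,4,3) = 1

Coefficients: [1, 4, 3]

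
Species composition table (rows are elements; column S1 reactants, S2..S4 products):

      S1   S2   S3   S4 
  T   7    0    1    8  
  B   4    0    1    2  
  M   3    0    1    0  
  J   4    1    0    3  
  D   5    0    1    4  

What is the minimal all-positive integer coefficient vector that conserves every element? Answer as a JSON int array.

Coefficients: [2, 5, 6, 1]

T: 2·7 = 14 | 5·0+6·1+1·8 = 14
B: 2·4 = 8 | 5·0+6·1+1·2 = 8
M: 2·3 = 6 | 5·0+6·1+1·0 = 6
J: 2·4 = 8 | 5·1+6·0+1·3 = 8
D: 2·5 = 10 | 5·0+6·1+1·4 = 10
gcd(2,5,6,1) = 1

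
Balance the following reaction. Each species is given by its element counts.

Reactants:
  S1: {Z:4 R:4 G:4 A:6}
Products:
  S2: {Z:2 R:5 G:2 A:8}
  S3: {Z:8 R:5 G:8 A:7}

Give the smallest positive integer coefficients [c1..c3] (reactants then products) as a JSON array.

Z: 5·4 = 20 | 2·2+2·8 = 20
R: 5·4 = 20 | 2·5+2·5 = 20
G: 5·4 = 20 | 2·2+2·8 = 20
A: 5·6 = 30 | 2·8+2·7 = 30
gcd(5,2,2) = 1

Coefficients: [5, 2, 2]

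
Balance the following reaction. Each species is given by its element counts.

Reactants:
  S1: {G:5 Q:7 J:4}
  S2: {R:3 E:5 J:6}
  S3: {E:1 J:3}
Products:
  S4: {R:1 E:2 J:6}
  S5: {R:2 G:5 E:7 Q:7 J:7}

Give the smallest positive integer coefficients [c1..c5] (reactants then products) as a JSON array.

R: 1·0+2·3+5·0 = 6 | 4·1+1·2 = 6
G: 1·5+2·0+5·0 = 5 | 4·0+1·5 = 5
E: 1·0+2·5+5·1 = 15 | 4·2+1·7 = 15
Q: 1·7+2·0+5·0 = 7 | 4·0+1·7 = 7
J: 1·4+2·6+5·3 = 31 | 4·6+1·7 = 31
gcd(1,2,5,4,1) = 1

Coefficients: [1, 2, 5, 4, 1]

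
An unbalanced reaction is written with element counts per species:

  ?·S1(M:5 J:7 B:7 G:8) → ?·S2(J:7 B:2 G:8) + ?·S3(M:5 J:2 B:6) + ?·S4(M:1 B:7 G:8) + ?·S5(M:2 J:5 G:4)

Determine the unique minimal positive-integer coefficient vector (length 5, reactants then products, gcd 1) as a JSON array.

Coefficients: [3, 1, 2, 1, 2]

M: 3·5 = 15 | 1·0+2·5+1·1+2·2 = 15
J: 3·7 = 21 | 1·7+2·2+1·0+2·5 = 21
B: 3·7 = 21 | 1·2+2·6+1·7+2·0 = 21
G: 3·8 = 24 | 1·8+2·0+1·8+2·4 = 24
gcd(3,1,2,1,2) = 1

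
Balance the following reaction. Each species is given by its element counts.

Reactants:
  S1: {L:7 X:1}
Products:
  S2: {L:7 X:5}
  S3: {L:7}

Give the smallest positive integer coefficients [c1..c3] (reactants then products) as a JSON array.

L: 5·7 = 35 | 1·7+4·7 = 35
X: 5·1 = 5 | 1·5+4·0 = 5
gcd(5,1,4) = 1

Coefficients: [5, 1, 4]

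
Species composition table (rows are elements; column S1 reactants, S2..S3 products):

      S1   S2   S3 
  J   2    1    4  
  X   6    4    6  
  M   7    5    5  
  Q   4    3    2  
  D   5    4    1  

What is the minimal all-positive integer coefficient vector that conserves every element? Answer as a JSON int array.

J: 5·2 = 10 | 6·1+1·4 = 10
X: 5·6 = 30 | 6·4+1·6 = 30
M: 5·7 = 35 | 6·5+1·5 = 35
Q: 5·4 = 20 | 6·3+1·2 = 20
D: 5·5 = 25 | 6·4+1·1 = 25
gcd(5,6,1) = 1

Coefficients: [5, 6, 1]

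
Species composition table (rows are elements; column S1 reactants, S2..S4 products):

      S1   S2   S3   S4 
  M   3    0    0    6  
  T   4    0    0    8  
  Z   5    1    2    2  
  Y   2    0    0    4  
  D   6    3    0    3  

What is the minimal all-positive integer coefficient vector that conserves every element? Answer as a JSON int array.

Coefficients: [4, 6, 5, 2]

M: 4·3 = 12 | 6·0+5·0+2·6 = 12
T: 4·4 = 16 | 6·0+5·0+2·8 = 16
Z: 4·5 = 20 | 6·1+5·2+2·2 = 20
Y: 4·2 = 8 | 6·0+5·0+2·4 = 8
D: 4·6 = 24 | 6·3+5·0+2·3 = 24
gcd(4,6,5,2) = 1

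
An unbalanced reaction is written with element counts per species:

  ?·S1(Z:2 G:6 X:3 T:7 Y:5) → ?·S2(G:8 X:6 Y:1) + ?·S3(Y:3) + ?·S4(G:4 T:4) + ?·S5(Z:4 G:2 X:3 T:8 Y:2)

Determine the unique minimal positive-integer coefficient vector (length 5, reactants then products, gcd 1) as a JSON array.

Z: 4·2 = 8 | 1·0+5·0+3·0+2·4 = 8
G: 4·6 = 24 | 1·8+5·0+3·4+2·2 = 24
X: 4·3 = 12 | 1·6+5·0+3·0+2·3 = 12
T: 4·7 = 28 | 1·0+5·0+3·4+2·8 = 28
Y: 4·5 = 20 | 1·1+5·3+3·0+2·2 = 20
gcd(4,1,5,3,2) = 1

Coefficients: [4, 1, 5, 3, 2]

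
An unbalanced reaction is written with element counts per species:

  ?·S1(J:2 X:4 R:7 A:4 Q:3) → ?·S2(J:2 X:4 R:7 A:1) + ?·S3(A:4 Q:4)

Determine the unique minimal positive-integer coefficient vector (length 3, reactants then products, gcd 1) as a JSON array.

Coefficients: [4, 4, 3]

J: 4·2 = 8 | 4·2+3·0 = 8
X: 4·4 = 16 | 4·4+3·0 = 16
R: 4·7 = 28 | 4·7+3·0 = 28
A: 4·4 = 16 | 4·1+3·4 = 16
Q: 4·3 = 12 | 4·0+3·4 = 12
gcd(4,4,3) = 1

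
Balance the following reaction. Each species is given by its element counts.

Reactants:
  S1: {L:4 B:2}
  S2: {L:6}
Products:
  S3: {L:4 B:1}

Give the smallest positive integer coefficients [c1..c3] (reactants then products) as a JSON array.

L: 3·4+2·6 = 24 | 6·4 = 24
B: 3·2+2·0 = 6 | 6·1 = 6
gcd(3,2,6) = 1

Coefficients: [3, 2, 6]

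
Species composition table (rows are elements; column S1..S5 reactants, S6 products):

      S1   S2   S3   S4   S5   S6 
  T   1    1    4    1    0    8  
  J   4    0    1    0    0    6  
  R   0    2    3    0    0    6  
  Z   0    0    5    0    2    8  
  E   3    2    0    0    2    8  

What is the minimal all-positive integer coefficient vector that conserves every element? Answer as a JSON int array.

Coefficients: [6, 6, 6, 4, 5, 5]

T: 6·1+6·1+6·4+4·1+5·0 = 40 | 5·8 = 40
J: 6·4+6·0+6·1+4·0+5·0 = 30 | 5·6 = 30
R: 6·0+6·2+6·3+4·0+5·0 = 30 | 5·6 = 30
Z: 6·0+6·0+6·5+4·0+5·2 = 40 | 5·8 = 40
E: 6·3+6·2+6·0+4·0+5·2 = 40 | 5·8 = 40
gcd(6,6,6,4,5,5) = 1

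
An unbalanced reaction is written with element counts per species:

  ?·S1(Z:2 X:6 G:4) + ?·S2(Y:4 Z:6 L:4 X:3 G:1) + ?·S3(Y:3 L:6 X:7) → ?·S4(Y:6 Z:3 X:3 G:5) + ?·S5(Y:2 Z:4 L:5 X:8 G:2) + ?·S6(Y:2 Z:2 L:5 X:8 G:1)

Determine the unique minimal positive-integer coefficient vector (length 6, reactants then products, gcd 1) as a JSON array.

Y: 5·0+4·4+4·3 = 28 | 2·6+6·2+2·2 = 28
Z: 5·2+4·6+4·0 = 34 | 2·3+6·4+2·2 = 34
L: 5·0+4·4+4·6 = 40 | 2·0+6·5+2·5 = 40
X: 5·6+4·3+4·7 = 70 | 2·3+6·8+2·8 = 70
G: 5·4+4·1+4·0 = 24 | 2·5+6·2+2·1 = 24
gcd(5,4,4,2,6,2) = 1

Coefficients: [5, 4, 4, 2, 6, 2]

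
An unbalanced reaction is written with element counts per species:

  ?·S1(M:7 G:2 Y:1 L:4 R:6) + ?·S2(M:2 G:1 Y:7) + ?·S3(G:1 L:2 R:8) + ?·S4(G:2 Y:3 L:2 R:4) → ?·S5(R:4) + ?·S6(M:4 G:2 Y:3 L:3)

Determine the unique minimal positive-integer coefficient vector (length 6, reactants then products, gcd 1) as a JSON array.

Coefficients: [2, 1, 1, 1, 6, 4]

M: 2·7+1·2+1·0+1·0 = 16 | 6·0+4·4 = 16
G: 2·2+1·1+1·1+1·2 = 8 | 6·0+4·2 = 8
Y: 2·1+1·7+1·0+1·3 = 12 | 6·0+4·3 = 12
L: 2·4+1·0+1·2+1·2 = 12 | 6·0+4·3 = 12
R: 2·6+1·0+1·8+1·4 = 24 | 6·4+4·0 = 24
gcd(2,1,1,1,6,4) = 1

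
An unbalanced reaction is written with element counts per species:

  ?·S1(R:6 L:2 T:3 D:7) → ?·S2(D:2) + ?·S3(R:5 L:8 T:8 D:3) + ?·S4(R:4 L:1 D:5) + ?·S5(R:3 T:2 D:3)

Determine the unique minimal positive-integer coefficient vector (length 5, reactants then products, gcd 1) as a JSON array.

R: 6·6 = 36 | 2·0+1·5+4·4+5·3 = 36
L: 6·2 = 12 | 2·0+1·8+4·1+5·0 = 12
T: 6·3 = 18 | 2·0+1·8+4·0+5·2 = 18
D: 6·7 = 42 | 2·2+1·3+4·5+5·3 = 42
gcd(6,2,1,4,5) = 1

Coefficients: [6, 2, 1, 4, 5]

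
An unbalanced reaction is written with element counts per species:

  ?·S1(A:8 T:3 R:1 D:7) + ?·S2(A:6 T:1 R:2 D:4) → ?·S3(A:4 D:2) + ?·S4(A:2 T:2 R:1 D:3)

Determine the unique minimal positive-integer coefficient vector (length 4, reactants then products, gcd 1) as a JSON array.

A: 3·8+1·6 = 30 | 5·4+5·2 = 30
T: 3·3+1·1 = 10 | 5·0+5·2 = 10
R: 3·1+1·2 = 5 | 5·0+5·1 = 5
D: 3·7+1·4 = 25 | 5·2+5·3 = 25
gcd(3,1,5,5) = 1

Coefficients: [3, 1, 5, 5]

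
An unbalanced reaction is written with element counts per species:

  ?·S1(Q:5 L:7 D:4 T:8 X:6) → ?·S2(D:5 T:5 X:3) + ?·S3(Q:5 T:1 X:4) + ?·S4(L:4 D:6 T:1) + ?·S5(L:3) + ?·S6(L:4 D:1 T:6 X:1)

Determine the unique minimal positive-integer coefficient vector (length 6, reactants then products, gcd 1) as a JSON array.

Coefficients: [5, 2, 5, 1, 5, 4]

Q: 5·5 = 25 | 2·0+5·5+1·0+5·0+4·0 = 25
L: 5·7 = 35 | 2·0+5·0+1·4+5·3+4·4 = 35
D: 5·4 = 20 | 2·5+5·0+1·6+5·0+4·1 = 20
T: 5·8 = 40 | 2·5+5·1+1·1+5·0+4·6 = 40
X: 5·6 = 30 | 2·3+5·4+1·0+5·0+4·1 = 30
gcd(5,2,5,1,5,4) = 1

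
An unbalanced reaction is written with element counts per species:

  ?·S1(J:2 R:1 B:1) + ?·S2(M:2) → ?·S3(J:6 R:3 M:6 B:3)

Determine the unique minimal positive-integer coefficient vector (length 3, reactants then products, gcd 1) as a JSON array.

J: 3·2+3·0 = 6 | 1·6 = 6
R: 3·1+3·0 = 3 | 1·3 = 3
M: 3·0+3·2 = 6 | 1·6 = 6
B: 3·1+3·0 = 3 | 1·3 = 3
gcd(3,3,1) = 1

Coefficients: [3, 3, 1]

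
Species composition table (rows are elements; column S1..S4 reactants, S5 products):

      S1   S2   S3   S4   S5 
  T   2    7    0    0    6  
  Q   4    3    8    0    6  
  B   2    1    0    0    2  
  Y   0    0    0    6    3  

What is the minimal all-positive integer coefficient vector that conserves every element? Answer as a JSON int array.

Coefficients: [4, 4, 1, 3, 6]

T: 4·2+4·7+1·0+3·0 = 36 | 6·6 = 36
Q: 4·4+4·3+1·8+3·0 = 36 | 6·6 = 36
B: 4·2+4·1+1·0+3·0 = 12 | 6·2 = 12
Y: 4·0+4·0+1·0+3·6 = 18 | 6·3 = 18
gcd(4,4,1,3,6) = 1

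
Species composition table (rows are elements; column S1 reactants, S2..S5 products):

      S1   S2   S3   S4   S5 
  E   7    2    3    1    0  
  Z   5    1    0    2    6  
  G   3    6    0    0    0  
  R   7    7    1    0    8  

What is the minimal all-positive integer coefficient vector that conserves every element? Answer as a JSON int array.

E: 4·7 = 28 | 2·2+6·3+6·1+1·0 = 28
Z: 4·5 = 20 | 2·1+6·0+6·2+1·6 = 20
G: 4·3 = 12 | 2·6+6·0+6·0+1·0 = 12
R: 4·7 = 28 | 2·7+6·1+6·0+1·8 = 28
gcd(4,2,6,6,1) = 1

Coefficients: [4, 2, 6, 6, 1]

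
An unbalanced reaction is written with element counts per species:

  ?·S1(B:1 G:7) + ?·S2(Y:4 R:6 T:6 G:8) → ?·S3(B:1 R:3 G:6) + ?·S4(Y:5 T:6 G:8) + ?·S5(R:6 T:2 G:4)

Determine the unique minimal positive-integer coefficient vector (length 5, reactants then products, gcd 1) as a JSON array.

Y: 4·0+5·4 = 20 | 4·0+4·5+3·0 = 20
B: 4·1+5·0 = 4 | 4·1+4·0+3·0 = 4
R: 4·0+5·6 = 30 | 4·3+4·0+3·6 = 30
T: 4·0+5·6 = 30 | 4·0+4·6+3·2 = 30
G: 4·7+5·8 = 68 | 4·6+4·8+3·4 = 68
gcd(4,5,4,4,3) = 1

Coefficients: [4, 5, 4, 4, 3]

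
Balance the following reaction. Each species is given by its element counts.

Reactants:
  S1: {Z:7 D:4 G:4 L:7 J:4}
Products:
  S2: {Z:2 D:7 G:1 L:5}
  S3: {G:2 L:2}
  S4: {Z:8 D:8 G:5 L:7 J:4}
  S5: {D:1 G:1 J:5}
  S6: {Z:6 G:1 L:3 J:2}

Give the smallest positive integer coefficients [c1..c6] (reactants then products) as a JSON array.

Z: 6·7 = 42 | 2·2+5·0+1·8+2·0+5·6 = 42
D: 6·4 = 24 | 2·7+5·0+1·8+2·1+5·0 = 24
G: 6·4 = 24 | 2·1+5·2+1·5+2·1+5·1 = 24
L: 6·7 = 42 | 2·5+5·2+1·7+2·0+5·3 = 42
J: 6·4 = 24 | 2·0+5·0+1·4+2·5+5·2 = 24
gcd(6,2,5,1,2,5) = 1

Coefficients: [6, 2, 5, 1, 2, 5]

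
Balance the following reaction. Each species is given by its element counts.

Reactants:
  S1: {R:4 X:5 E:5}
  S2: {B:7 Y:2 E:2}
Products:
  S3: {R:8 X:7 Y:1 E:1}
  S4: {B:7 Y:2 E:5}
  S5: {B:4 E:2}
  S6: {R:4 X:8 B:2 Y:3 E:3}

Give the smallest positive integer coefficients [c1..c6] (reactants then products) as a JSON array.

Coefficients: [3, 5, 1, 3, 3, 1]

R: 3·4+5·0 = 12 | 1·8+3·0+3·0+1·4 = 12
X: 3·5+5·0 = 15 | 1·7+3·0+3·0+1·8 = 15
B: 3·0+5·7 = 35 | 1·0+3·7+3·4+1·2 = 35
Y: 3·0+5·2 = 10 | 1·1+3·2+3·0+1·3 = 10
E: 3·5+5·2 = 25 | 1·1+3·5+3·2+1·3 = 25
gcd(3,5,1,3,3,1) = 1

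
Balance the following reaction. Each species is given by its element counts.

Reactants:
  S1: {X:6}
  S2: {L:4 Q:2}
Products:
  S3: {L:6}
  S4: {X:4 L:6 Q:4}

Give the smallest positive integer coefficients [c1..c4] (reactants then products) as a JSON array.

Coefficients: [2, 6, 1, 3]

X: 2·6+6·0 = 12 | 1·0+3·4 = 12
L: 2·0+6·4 = 24 | 1·6+3·6 = 24
Q: 2·0+6·2 = 12 | 1·0+3·4 = 12
gcd(2,6,1,3) = 1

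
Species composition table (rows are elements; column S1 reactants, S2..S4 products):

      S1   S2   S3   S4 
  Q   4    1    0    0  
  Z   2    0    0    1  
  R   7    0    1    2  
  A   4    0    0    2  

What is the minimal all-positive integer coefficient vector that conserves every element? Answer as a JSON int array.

Q: 1·4 = 4 | 4·1+3·0+2·0 = 4
Z: 1·2 = 2 | 4·0+3·0+2·1 = 2
R: 1·7 = 7 | 4·0+3·1+2·2 = 7
A: 1·4 = 4 | 4·0+3·0+2·2 = 4
gcd(1,4,3,2) = 1

Coefficients: [1, 4, 3, 2]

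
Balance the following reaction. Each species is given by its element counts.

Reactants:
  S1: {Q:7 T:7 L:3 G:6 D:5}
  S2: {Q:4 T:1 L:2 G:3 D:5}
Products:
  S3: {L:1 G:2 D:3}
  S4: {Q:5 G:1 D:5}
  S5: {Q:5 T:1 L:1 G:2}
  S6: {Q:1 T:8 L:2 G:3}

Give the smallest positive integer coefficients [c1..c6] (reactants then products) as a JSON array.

Coefficients: [5, 1, 5, 3, 4, 4]

Q: 5·7+1·4 = 39 | 5·0+3·5+4·5+4·1 = 39
T: 5·7+1·1 = 36 | 5·0+3·0+4·1+4·8 = 36
L: 5·3+1·2 = 17 | 5·1+3·0+4·1+4·2 = 17
G: 5·6+1·3 = 33 | 5·2+3·1+4·2+4·3 = 33
D: 5·5+1·5 = 30 | 5·3+3·5+4·0+4·0 = 30
gcd(5,1,5,3,4,4) = 1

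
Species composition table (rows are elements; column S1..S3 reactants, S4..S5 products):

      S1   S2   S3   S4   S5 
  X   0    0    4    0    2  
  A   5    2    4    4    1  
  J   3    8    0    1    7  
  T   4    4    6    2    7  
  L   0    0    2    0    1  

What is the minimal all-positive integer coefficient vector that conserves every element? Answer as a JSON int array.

Coefficients: [4, 1, 1, 6, 2]

X: 4·0+1·0+1·4 = 4 | 6·0+2·2 = 4
A: 4·5+1·2+1·4 = 26 | 6·4+2·1 = 26
J: 4·3+1·8+1·0 = 20 | 6·1+2·7 = 20
T: 4·4+1·4+1·6 = 26 | 6·2+2·7 = 26
L: 4·0+1·0+1·2 = 2 | 6·0+2·1 = 2
gcd(4,1,1,6,2) = 1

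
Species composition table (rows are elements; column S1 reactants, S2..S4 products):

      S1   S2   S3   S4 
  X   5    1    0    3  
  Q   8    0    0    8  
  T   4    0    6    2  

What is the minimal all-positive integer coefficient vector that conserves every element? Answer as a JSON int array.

Coefficients: [3, 6, 1, 3]

X: 3·5 = 15 | 6·1+1·0+3·3 = 15
Q: 3·8 = 24 | 6·0+1·0+3·8 = 24
T: 3·4 = 12 | 6·0+1·6+3·2 = 12
gcd(3,6,1,3) = 1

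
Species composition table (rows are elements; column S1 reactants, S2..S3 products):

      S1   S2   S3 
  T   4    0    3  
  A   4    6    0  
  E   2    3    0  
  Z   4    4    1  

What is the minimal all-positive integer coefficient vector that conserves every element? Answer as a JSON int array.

Coefficients: [3, 2, 4]

T: 3·4 = 12 | 2·0+4·3 = 12
A: 3·4 = 12 | 2·6+4·0 = 12
E: 3·2 = 6 | 2·3+4·0 = 6
Z: 3·4 = 12 | 2·4+4·1 = 12
gcd(3,2,4) = 1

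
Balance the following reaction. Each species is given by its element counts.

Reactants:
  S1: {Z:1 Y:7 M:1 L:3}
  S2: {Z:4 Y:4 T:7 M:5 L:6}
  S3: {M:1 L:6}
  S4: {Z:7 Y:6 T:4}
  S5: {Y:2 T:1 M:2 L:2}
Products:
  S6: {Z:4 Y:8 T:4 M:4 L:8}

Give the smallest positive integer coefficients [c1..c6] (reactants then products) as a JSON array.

Z: 2·1+1·4+3·0+2·7+5·0 = 20 | 5·4 = 20
Y: 2·7+1·4+3·0+2·6+5·2 = 40 | 5·8 = 40
T: 2·0+1·7+3·0+2·4+5·1 = 20 | 5·4 = 20
M: 2·1+1·5+3·1+2·0+5·2 = 20 | 5·4 = 20
L: 2·3+1·6+3·6+2·0+5·2 = 40 | 5·8 = 40
gcd(2,1,3,2,5,5) = 1

Coefficients: [2, 1, 3, 2, 5, 5]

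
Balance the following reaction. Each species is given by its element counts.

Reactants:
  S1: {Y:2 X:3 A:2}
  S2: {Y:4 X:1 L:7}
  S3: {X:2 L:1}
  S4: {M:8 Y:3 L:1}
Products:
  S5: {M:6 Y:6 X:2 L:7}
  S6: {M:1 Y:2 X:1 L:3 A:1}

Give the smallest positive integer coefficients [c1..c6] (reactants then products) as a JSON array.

Coefficients: [1, 5, 2, 4, 5, 2]

M: 1·0+5·0+2·0+4·8 = 32 | 5·6+2·1 = 32
Y: 1·2+5·4+2·0+4·3 = 34 | 5·6+2·2 = 34
X: 1·3+5·1+2·2+4·0 = 12 | 5·2+2·1 = 12
L: 1·0+5·7+2·1+4·1 = 41 | 5·7+2·3 = 41
A: 1·2+5·0+2·0+4·0 = 2 | 5·0+2·1 = 2
gcd(1,5,2,4,5,2) = 1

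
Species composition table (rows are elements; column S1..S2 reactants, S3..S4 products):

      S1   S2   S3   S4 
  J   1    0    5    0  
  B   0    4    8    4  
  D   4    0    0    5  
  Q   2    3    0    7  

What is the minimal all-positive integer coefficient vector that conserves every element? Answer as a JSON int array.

Coefficients: [5, 6, 1, 4]

J: 5·1+6·0 = 5 | 1·5+4·0 = 5
B: 5·0+6·4 = 24 | 1·8+4·4 = 24
D: 5·4+6·0 = 20 | 1·0+4·5 = 20
Q: 5·2+6·3 = 28 | 1·0+4·7 = 28
gcd(5,6,1,4) = 1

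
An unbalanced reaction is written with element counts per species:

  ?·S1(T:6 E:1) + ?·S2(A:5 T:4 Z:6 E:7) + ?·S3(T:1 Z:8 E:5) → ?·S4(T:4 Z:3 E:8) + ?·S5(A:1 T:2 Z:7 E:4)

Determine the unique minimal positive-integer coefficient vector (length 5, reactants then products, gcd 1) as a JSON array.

Coefficients: [1, 1, 4, 1, 5]

A: 1·0+1·5+4·0 = 5 | 1·0+5·1 = 5
T: 1·6+1·4+4·1 = 14 | 1·4+5·2 = 14
Z: 1·0+1·6+4·8 = 38 | 1·3+5·7 = 38
E: 1·1+1·7+4·5 = 28 | 1·8+5·4 = 28
gcd(1,1,4,1,5) = 1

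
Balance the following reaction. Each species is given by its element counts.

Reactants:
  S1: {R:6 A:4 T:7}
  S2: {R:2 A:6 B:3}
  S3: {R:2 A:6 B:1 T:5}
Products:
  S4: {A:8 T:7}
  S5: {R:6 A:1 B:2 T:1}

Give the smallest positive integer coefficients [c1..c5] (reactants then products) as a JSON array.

R: 2·6+1·2+5·2 = 24 | 5·0+4·6 = 24
A: 2·4+1·6+5·6 = 44 | 5·8+4·1 = 44
B: 2·0+1·3+5·1 = 8 | 5·0+4·2 = 8
T: 2·7+1·0+5·5 = 39 | 5·7+4·1 = 39
gcd(2,1,5,5,4) = 1

Coefficients: [2, 1, 5, 5, 4]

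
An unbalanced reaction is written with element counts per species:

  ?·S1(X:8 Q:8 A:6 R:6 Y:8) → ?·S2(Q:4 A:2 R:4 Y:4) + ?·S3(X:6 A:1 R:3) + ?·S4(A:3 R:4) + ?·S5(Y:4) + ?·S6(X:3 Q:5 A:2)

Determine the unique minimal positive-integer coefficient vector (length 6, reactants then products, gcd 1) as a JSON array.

X: 3·8 = 24 | 1·0+2·6+2·0+5·0+4·3 = 24
Q: 3·8 = 24 | 1·4+2·0+2·0+5·0+4·5 = 24
A: 3·6 = 18 | 1·2+2·1+2·3+5·0+4·2 = 18
R: 3·6 = 18 | 1·4+2·3+2·4+5·0+4·0 = 18
Y: 3·8 = 24 | 1·4+2·0+2·0+5·4+4·0 = 24
gcd(3,1,2,2,5,4) = 1

Coefficients: [3, 1, 2, 2, 5, 4]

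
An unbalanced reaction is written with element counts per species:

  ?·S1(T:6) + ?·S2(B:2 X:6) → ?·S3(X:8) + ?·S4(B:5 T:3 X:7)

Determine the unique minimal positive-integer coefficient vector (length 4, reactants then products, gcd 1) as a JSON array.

Coefficients: [1, 5, 2, 2]

B: 1·0+5·2 = 10 | 2·0+2·5 = 10
T: 1·6+5·0 = 6 | 2·0+2·3 = 6
X: 1·0+5·6 = 30 | 2·8+2·7 = 30
gcd(1,5,2,2) = 1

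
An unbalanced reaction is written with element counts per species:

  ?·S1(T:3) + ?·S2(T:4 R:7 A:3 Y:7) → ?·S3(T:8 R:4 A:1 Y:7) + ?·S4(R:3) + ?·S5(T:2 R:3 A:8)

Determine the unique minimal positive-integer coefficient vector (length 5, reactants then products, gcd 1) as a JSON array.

T: 6·3+4·4 = 34 | 4·8+3·0+1·2 = 34
R: 6·0+4·7 = 28 | 4·4+3·3+1·3 = 28
A: 6·0+4·3 = 12 | 4·1+3·0+1·8 = 12
Y: 6·0+4·7 = 28 | 4·7+3·0+1·0 = 28
gcd(6,4,4,3,1) = 1

Coefficients: [6, 4, 4, 3, 1]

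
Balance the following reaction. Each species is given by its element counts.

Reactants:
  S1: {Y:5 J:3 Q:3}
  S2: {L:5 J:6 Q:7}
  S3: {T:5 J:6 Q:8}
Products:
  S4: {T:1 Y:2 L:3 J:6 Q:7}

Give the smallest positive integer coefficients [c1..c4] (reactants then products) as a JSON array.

T: 2·0+3·0+1·5 = 5 | 5·1 = 5
Y: 2·5+3·0+1·0 = 10 | 5·2 = 10
L: 2·0+3·5+1·0 = 15 | 5·3 = 15
J: 2·3+3·6+1·6 = 30 | 5·6 = 30
Q: 2·3+3·7+1·8 = 35 | 5·7 = 35
gcd(2,3,1,5) = 1

Coefficients: [2, 3, 1, 5]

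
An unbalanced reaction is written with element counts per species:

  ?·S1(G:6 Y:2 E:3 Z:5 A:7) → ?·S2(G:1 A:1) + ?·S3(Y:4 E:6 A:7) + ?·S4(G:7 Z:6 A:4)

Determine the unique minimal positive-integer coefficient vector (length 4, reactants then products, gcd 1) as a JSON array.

G: 6·6 = 36 | 1·1+3·0+5·7 = 36
Y: 6·2 = 12 | 1·0+3·4+5·0 = 12
E: 6·3 = 18 | 1·0+3·6+5·0 = 18
Z: 6·5 = 30 | 1·0+3·0+5·6 = 30
A: 6·7 = 42 | 1·1+3·7+5·4 = 42
gcd(6,1,3,5) = 1

Coefficients: [6, 1, 3, 5]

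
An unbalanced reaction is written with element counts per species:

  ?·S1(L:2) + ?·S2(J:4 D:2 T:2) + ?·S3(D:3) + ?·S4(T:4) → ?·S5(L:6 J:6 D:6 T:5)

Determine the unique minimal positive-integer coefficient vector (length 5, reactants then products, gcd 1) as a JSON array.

L: 6·2+3·0+2·0+1·0 = 12 | 2·6 = 12
J: 6·0+3·4+2·0+1·0 = 12 | 2·6 = 12
D: 6·0+3·2+2·3+1·0 = 12 | 2·6 = 12
T: 6·0+3·2+2·0+1·4 = 10 | 2·5 = 10
gcd(6,3,2,1,2) = 1

Coefficients: [6, 3, 2, 1, 2]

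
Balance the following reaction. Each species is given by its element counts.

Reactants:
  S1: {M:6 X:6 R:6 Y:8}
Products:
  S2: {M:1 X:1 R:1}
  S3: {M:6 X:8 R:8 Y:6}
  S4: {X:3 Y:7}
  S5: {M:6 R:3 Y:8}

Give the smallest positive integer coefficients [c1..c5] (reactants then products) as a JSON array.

M: 6·6 = 36 | 6·1+3·6+2·0+2·6 = 36
X: 6·6 = 36 | 6·1+3·8+2·3+2·0 = 36
R: 6·6 = 36 | 6·1+3·8+2·0+2·3 = 36
Y: 6·8 = 48 | 6·0+3·6+2·7+2·8 = 48
gcd(6,6,3,2,2) = 1

Coefficients: [6, 6, 3, 2, 2]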